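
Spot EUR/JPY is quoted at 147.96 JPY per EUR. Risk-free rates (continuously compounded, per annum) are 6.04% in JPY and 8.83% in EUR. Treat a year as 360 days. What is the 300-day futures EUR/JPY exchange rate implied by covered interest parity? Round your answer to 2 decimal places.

144.56

F = S·e^((r_JPY − r_EUR)T) = 147.96 · e^((0.0604 − 0.0883) × 300/360)
= 147.96 · e^-0.023250 = 147.96 × 0.977018
F = 144.56 JPY per EUR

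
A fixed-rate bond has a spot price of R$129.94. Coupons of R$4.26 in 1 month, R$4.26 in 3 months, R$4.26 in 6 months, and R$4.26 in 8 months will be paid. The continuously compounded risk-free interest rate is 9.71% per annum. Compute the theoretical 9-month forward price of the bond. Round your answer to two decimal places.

R$122.08

PV(coupons) I = 4.26·e^(−0.0971·1/12) + 4.26·e^(−0.0971·3/12) + 4.26·e^(−0.0971·6/12) + 4.26·e^(−0.0971·8/12)
I = 4.2257 + 4.1578 + 4.0581 + 3.9930 = 16.4346
F = (S − I)·e^(rT) = (129.94 − 16.4346) · e^(0.0971·9/12)
= 113.5054 · e^0.072825 = 113.5054 × 1.075542 = R$122.08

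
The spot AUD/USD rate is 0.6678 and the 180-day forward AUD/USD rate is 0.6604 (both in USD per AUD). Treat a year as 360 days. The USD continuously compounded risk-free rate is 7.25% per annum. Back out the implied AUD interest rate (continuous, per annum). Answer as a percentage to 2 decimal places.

F = S·e^((r_USD − r_AUD)T) ⇒ r_AUD = r_USD − ln(F/S)/T
ln(0.6604/0.6678) = -0.011143; /(180/360) = -0.022286
r_AUD = 0.0725 + 0.022286 = 0.094786
r_AUD = 9.48%

9.48%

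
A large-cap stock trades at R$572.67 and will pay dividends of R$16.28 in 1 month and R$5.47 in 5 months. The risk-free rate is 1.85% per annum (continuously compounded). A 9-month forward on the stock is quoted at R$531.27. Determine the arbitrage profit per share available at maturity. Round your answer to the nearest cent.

PV(dividends) I = 16.28·e^(−0.0185·1/12) + 5.47·e^(−0.0185·5/12) = 21.6829
Fair forward F* = (S − I)·e^(rT) = (572.67 − 21.6829)·e^0.013875 = 550.9871 × 1.013972 = 558.6855
Market R$531.27 < fair 558.6855: forward underpriced → reverse cash-and-carry (short the stock, invest proceeds at r, pay the dividends, go long the forward).
Profit at T = |F_mkt − F*| = |531.27 − 558.6855| = R$27.42 per share

R$27.42 per share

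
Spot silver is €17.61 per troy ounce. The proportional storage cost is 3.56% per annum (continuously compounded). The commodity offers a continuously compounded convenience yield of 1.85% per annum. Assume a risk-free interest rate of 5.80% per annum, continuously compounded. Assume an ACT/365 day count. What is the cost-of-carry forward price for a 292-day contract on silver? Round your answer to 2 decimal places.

Net carry = r + u − y = 0.0580 + 0.0356 − 0.0185 = 0.0751
F = S·e^((r+u−y)T) = 17.61 · e^(0.0751 × 292/365) = 17.61 · e^0.060080
= 17.61 × 1.061921 = €18.70 per troy ounce

€18.70 per troy ounce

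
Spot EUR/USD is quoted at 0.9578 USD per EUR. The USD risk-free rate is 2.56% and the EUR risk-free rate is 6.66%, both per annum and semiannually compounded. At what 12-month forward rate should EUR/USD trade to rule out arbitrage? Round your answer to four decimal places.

0.9202

By covered interest parity, F = S · (1+r_USD/2)^(2T) / (1+r_EUR/2)^(2T)
= 0.9578 × 1.025764 / 1.067709 = 0.9578 × 0.960715
F = 0.9202 USD per EUR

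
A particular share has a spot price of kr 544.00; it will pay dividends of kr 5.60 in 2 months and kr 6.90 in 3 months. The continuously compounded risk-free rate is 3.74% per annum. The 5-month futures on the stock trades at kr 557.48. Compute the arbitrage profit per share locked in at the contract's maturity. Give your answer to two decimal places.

kr 17.53 per share

PV(dividends) I = 5.60·e^(−0.0374·2/12) + 6.90·e^(−0.0374·3/12) = 12.4010
Fair futures F* = (S − I)·e^(rT) = (544.00 − 12.4010)·e^0.015583 = 531.5990 × 1.015705 = 539.9478
Market kr 557.48 > fair 539.9478: forward overpriced → cash-and-carry (borrow at r, buy the stock and collect the dividends, short the forward).
Profit at T = |F_mkt − F*| = |557.48 − 539.9478| = kr 17.53 per share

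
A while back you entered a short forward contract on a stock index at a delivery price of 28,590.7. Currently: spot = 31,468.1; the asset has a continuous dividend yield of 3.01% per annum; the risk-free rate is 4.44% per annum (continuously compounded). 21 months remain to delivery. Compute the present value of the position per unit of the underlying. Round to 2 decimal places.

-3400.10

Current fair forward for the remaining 21 months: F = S·e^((r − q)·T), (r − q) = 0.0444 − 0.0301 = 0.0143
F = 31468.1 · e^(0.0143 × 21/12) = 31468.1 × 1.02534075 = 32265.5253
Value of long forward = (F − K)·e^(−rT) = (32265.5253 − 28590.7) · e^(−0.0444·21/12)
= 3674.8253 × 0.92524196 = 3400.10
Short position value = −(long value) = -3400.10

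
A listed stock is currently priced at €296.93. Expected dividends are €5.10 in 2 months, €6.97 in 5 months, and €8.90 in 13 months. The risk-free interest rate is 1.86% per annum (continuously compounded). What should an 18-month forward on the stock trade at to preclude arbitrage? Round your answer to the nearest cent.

PV(dividends) I = 5.10·e^(−0.0186·2/12) + 6.97·e^(−0.0186·5/12) + 8.90·e^(−0.0186·13/12)
I = 5.0842 + 6.9162 + 8.7225 = 20.7229
F = (S − I)·e^(rT) = (296.93 − 20.7229) · e^(0.0186·18/12)
= 276.2071 · e^0.027900 = 276.2071 × 1.028293 = €284.02

€284.02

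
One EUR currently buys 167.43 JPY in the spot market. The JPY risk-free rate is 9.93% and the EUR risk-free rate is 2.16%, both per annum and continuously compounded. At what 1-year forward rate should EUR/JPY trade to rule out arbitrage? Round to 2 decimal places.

F = S·e^((r_JPY − r_EUR)T) = 167.43 · e^((0.0993 − 0.0216) × 12/12)
= 167.43 · e^0.077700 = 167.43 × 1.080798
F = 180.96 JPY per EUR

180.96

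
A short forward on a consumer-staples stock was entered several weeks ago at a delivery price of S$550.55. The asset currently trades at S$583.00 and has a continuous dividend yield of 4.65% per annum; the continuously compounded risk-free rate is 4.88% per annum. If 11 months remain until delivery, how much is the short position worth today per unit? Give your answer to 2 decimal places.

-S$32.21

Current fair forward for the remaining 11 months: F = S·e^((r − q)·T), (r − q) = 0.0488 − 0.0465 = 0.0023
F = 583.00 · e^(0.0023 × 11/12) = 583.00 × 1.002111 = 584.2307
Value of long forward = (F − K)·e^(−rT) = (584.2307 − 550.55) · e^(−0.0488·11/12)
= 33.6807 × 0.956252 = 32.21
Short position value = −(long value) = -S$32.21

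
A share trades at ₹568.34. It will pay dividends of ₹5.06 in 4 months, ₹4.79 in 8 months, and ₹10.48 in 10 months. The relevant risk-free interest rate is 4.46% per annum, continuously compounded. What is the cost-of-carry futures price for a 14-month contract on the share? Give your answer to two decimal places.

PV(dividends) I = 5.06·e^(−0.0446·4/12) + 4.79·e^(−0.0446·8/12) + 10.48·e^(−0.0446·10/12)
I = 4.9853 + 4.6497 + 10.0976 = 19.7326
F = (S − I)·e^(rT) = (568.34 − 19.7326) · e^(0.0446·14/12)
= 548.6074 · e^0.052033 = 548.6074 × 1.053411 = ₹577.91

₹577.91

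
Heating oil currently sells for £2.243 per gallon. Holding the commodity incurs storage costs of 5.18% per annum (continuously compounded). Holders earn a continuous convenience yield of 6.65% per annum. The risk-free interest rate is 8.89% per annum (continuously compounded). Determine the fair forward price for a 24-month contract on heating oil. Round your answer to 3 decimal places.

£2.602 per gallon

Net carry = r + u − y = 0.0889 + 0.0518 − 0.0665 = 0.0742
F = S·e^((r+u−y)T) = 2.243 · e^(0.0742 × 24/12) = 2.243 · e^0.148400
= 2.243 × 1.159977 = £2.602 per gallon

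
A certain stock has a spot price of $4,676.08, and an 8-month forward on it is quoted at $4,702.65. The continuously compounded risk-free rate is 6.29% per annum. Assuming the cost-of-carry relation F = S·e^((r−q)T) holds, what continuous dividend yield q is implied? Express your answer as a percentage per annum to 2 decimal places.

From F = S·e^((r−q)T): (r − q) = ln(F/S)/T
ln(4702.65/4676.08) = ln(1.005682) = 0.005666
(r − q) = 0.005666 / (8/12) = 0.008499
q = r − ln(F/S)/T = 0.0629 − 0.008499 = 0.054401
q = 5.44%

5.44%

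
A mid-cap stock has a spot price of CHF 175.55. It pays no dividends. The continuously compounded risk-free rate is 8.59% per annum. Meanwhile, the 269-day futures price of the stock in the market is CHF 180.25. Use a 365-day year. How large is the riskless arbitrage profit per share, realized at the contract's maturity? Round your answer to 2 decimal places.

CHF 6.77 per share

Fair futures: F* = S·e^(carry·T), with carry = r = 0.0859
F* = 175.55 · e^(0.0859 × 269/365) = 175.55 · e^0.063307 = 175.55 × 1.065354 = CHF 187.0229
Market CHF 180.25 < fair CHF 187.0229: forward underpriced → reverse cash-and-carry (short spot, go long the forward).
At maturity, profit = |F_mkt − F*| = |180.25 − 187.0229| = CHF 6.77 per share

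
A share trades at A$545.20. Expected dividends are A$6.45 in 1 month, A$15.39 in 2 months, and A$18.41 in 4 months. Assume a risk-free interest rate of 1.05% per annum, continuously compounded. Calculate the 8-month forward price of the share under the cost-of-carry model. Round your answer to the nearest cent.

A$508.59

PV(dividends) I = 6.45·e^(−0.0105·1/12) + 15.39·e^(−0.0105·2/12) + 18.41·e^(−0.0105·4/12)
I = 6.4444 + 15.3631 + 18.3457 = 40.1532
F = (S − I)·e^(rT) = (545.20 − 40.1532) · e^(0.0105·8/12)
= 505.0468 · e^0.007000 = 505.0468 × 1.007025 = A$508.59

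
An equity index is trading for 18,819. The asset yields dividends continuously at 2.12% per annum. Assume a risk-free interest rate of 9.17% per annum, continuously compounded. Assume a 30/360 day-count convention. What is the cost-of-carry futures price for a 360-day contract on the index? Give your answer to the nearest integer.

F = S·e^((r − q)T) = 18819 · e^((0.0917 − 0.0212) × 360/360)
= 18819 · e^0.070500 = 18819 × 1.073045
F = 20,194

20,194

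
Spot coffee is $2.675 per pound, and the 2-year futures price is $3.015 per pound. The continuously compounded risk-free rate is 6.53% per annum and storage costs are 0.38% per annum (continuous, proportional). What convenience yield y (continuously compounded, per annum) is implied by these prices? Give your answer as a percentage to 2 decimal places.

F = S·e^((r+u−y)T) ⇒ (r+u−y) = ln(F/S)/T
ln(3.015/2.675) = 0.119650; /T ⇒ 0.059825
y = r + u − ln(F/S)/T = 0.0653 + 0.0038 − 0.059825 = 0.009275
y = 0.93%

0.93%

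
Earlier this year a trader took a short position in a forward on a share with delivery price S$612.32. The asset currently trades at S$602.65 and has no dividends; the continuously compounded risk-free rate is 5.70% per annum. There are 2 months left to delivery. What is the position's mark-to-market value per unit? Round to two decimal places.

S$3.88

Current fair forward for the remaining 2 months: F = S·e^(r·T), r = 0.0570
F = 602.65 · e^(0.0570 × 2/12) = 602.65 × 1.009545 = 608.4023
Value of long forward = (F − K)·e^(−rT) = (608.4023 − 612.32) · e^(−0.0570·2/12)
= -3.9177 × 0.990545 = -3.88
Short position value = −(long value) = S$3.88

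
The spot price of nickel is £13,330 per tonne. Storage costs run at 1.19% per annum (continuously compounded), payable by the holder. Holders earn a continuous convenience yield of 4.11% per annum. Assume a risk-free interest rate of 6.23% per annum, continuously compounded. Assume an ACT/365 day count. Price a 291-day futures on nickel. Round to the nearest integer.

£13,686 per tonne

Net carry = r + u − y = 0.0623 + 0.0119 − 0.0411 = 0.0331
F = S·e^((r+u−y)T) = 13330 · e^(0.0331 × 291/365) = 13330 · e^0.026389
= 13330 × 1.026740 = £13,686 per tonne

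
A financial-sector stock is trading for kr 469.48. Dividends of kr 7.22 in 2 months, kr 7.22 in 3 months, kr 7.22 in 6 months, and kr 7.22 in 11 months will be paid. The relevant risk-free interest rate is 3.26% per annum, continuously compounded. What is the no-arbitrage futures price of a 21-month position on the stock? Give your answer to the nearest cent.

kr 466.92

PV(dividends) I = 7.22·e^(−0.0326·2/12) + 7.22·e^(−0.0326·3/12) + 7.22·e^(−0.0326·6/12) + 7.22·e^(−0.0326·11/12)
I = 7.1809 + 7.1614 + 7.1033 + 7.0074 = 28.4530
F = (S − I)·e^(rT) = (469.48 − 28.4530) · e^(0.0326·21/12)
= 441.0270 · e^0.057050 = 441.0270 × 1.058709 = kr 466.92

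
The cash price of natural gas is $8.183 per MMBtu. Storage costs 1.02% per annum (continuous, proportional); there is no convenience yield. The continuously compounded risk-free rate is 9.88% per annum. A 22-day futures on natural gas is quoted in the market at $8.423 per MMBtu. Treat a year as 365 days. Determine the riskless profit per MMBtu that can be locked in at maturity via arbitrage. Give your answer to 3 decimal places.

Fair futures: F* = S·e^(carry·T), with carry = (r + u) = 0.0988 + 0.0102 = 0.1090
F* = 8.183 · e^(0.1090 × 22/365) = 8.183 · e^0.006570 = 8.183 × 1.006592 = $8.2369
Market $8.423 > fair $8.2369: forward overpriced → cash-and-carry (buy spot, short the forward).
At maturity, profit = |F_mkt − F*| = |8.423 − 8.2369| = $0.186 per MMBtu

$0.186 per MMBtu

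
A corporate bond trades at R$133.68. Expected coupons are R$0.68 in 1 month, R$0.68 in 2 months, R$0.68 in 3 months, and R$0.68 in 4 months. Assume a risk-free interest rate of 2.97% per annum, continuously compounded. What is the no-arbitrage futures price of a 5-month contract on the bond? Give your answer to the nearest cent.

PV(coupons) I = 0.68·e^(−0.0297·1/12) + 0.68·e^(−0.0297·2/12) + 0.68·e^(−0.0297·3/12) + 0.68·e^(−0.0297·4/12)
I = 0.6783 + 0.6766 + 0.6750 + 0.6733 = 2.7032
F = (S − I)·e^(rT) = (133.68 − 2.7032) · e^(0.0297·5/12)
= 130.9768 · e^0.012375 = 130.9768 × 1.012452 = R$132.61

R$132.61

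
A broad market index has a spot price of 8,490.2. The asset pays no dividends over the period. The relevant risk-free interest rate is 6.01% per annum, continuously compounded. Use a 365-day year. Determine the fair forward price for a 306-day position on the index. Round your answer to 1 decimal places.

8,928.9

F = S·e^(rT) = 8490.2 · e^(0.0601 × 306/365)
= 8490.2 · e^0.050385 = 8490.2 × 1.051676
F = 8,928.9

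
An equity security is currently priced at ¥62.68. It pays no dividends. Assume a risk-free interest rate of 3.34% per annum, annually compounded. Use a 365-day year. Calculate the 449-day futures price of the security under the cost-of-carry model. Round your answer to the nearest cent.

¥65.27

F = S · (1+r)^T
= 62.68 × 1.041243
F = ¥65.27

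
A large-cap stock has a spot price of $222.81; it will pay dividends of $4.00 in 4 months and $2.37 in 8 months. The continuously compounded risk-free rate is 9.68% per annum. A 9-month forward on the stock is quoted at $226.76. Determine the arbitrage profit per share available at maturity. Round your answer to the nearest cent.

PV(dividends) I = 4.00·e^(−0.0968·4/12) + 2.37·e^(−0.0968·8/12) = 6.0949
Fair forward F* = (S − I)·e^(rT) = (222.81 − 6.0949)·e^0.072600 = 216.7151 × 1.075300 = 233.0337
Market $226.76 < fair 233.0337: forward underpriced → reverse cash-and-carry (short the stock, invest proceeds at r, pay the dividends, go long the forward).
Profit at T = |F_mkt − F*| = |226.76 − 233.0337| = $6.27 per share

$6.27 per share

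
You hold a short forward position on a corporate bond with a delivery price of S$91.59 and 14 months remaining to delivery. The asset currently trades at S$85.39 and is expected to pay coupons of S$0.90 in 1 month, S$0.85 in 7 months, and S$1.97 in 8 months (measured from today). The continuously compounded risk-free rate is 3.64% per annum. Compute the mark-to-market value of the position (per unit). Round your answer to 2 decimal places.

PV(remaining coupons) I = 0.90·e^(−0.0364·1/12) + 0.85·e^(−0.0364·7/12) + 1.97·e^(−0.0364·8/12) = 3.6522
Current forward F = (S − I)·e^(rT) = (85.39 − 3.6522)·e^(0.0364·14/12) = 81.7378 × 1.043381 = 85.2837
Value (long) = (F − K)·e^(−rT) = (85.2837 − 91.59) × 0.958422 = -6.0441
Short position value = −(long value) = S$6.04

S$6.04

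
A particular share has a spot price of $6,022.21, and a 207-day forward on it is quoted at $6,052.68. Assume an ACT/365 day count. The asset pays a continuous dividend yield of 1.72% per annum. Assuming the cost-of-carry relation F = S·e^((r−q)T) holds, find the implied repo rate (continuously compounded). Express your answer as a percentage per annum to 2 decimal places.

From F = S·e^((r−q)T): (r − q) = ln(F/S)/T
ln(6052.68/6022.21) = ln(1.005060) = 0.005047
(r − q) = 0.005047 / (207/365) = 0.008899
r = ln(F/S)/T + q = 0.008899 + 0.0172 = 0.026099
r = 2.61%

2.61%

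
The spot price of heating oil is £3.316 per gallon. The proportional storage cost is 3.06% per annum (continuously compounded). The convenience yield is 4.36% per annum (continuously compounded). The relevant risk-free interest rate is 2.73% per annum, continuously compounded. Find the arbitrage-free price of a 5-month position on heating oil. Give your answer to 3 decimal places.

£3.336 per gallon

Net carry = r + u − y = 0.0273 + 0.0306 − 0.0436 = 0.0143
F = S·e^((r+u−y)T) = 3.316 · e^(0.0143 × 5/12) = 3.316 · e^0.005958
= 3.316 × 1.005976 = £3.336 per gallon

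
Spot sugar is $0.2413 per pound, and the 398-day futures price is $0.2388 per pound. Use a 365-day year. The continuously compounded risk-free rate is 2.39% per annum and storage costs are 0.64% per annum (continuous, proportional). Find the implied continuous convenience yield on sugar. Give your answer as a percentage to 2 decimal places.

3.99%

F = S·e^((r+u−y)T) ⇒ (r+u−y) = ln(F/S)/T
ln(0.2388/0.2413) = -0.010415; /T ⇒ -0.009551
y = r + u − ln(F/S)/T = 0.0239 + 0.0064 + 0.009551 = 0.039851
y = 3.99%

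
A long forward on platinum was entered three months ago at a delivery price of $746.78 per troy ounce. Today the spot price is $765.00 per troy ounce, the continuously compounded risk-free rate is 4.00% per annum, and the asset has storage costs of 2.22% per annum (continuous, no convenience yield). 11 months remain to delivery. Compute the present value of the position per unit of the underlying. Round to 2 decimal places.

$60.83 per troy ounce

Current fair forward for the remaining 11 months: F = S·e^((r + u)·T), (r + u) = 0.0400 + 0.0222 = 0.0622
F = 765.00 · e^(0.0622 × 11/12) = 765.00 × 1.058673 = 809.8848
Value of long forward = (F − K)·e^(−rT) = (809.8848 − 746.78) · e^(−0.0400·11/12)
= 63.1048 × 0.963997 = 60.83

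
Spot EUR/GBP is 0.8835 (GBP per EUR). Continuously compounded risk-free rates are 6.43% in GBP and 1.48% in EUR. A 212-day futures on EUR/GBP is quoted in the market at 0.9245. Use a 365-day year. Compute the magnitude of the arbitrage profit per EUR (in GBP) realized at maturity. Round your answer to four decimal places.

0.0152 per EUR (in GBP)

Fair futures: F* = S·e^(carry·T), with carry = (r_GBP − r_EUR) = 0.0643 − 0.0148 = 0.0495
F* = 0.8835 · e^(0.0495 × 212/365) = 0.8835 · e^0.028751 = 0.8835 × 1.029168 = 0.9093
Market 0.9245 > fair 0.9093: forward overpriced → cash-and-carry (buy spot, short the forward).
At maturity, profit = |F_mkt − F*| = |0.9245 − 0.9093| = 0.0152 per EUR (in GBP)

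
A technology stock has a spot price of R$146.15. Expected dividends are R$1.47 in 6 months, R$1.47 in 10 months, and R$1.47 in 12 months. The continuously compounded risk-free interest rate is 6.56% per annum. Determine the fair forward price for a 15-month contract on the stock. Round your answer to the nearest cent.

PV(dividends) I = 1.47·e^(−0.0656·6/12) + 1.47·e^(−0.0656·10/12) + 1.47·e^(−0.0656·12/12)
I = 1.4226 + 1.3918 + 1.3767 = 4.1911
F = (S − I)·e^(rT) = (146.15 − 4.1911) · e^(0.0656·15/12)
= 141.9589 · e^0.082000 = 141.9589 × 1.085456 = R$154.09

R$154.09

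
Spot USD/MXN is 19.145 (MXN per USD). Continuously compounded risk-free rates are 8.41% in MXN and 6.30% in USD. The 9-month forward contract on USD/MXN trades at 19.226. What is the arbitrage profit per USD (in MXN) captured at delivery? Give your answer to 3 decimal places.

Fair forward: F* = S·e^(carry·T), with carry = (r_MXN − r_USD) = 0.0841 − 0.0630 = 0.0211
F* = 19.145 · e^(0.0211 × 9/12) = 19.145 · e^0.015825 = 19.145 × 1.015951 = 19.4504
Market 19.226 < fair 19.4504: forward underpriced → reverse cash-and-carry (short spot, go long the forward).
At maturity, profit = |F_mkt − F*| = |19.226 − 19.4504| = 0.224 per USD (in MXN)

0.224 per USD (in MXN)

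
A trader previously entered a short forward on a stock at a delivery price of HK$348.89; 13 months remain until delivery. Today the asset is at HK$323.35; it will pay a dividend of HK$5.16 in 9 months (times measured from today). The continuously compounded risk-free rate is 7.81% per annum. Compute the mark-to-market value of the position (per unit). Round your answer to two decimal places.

HK$2.10

PV(remaining dividends) I = 5.16·e^(−0.0781·9/12) = 4.8664
Current forward F = (S − I)·e^(rT) = (323.35 − 4.8664)·e^(0.0781·13/12) = 318.4836 × 1.088291 = 346.6028
Value (long) = (F − K)·e^(−rT) = (346.6028 − 348.89) × 0.918872 = -2.1016
Short position value = −(long value) = HK$2.10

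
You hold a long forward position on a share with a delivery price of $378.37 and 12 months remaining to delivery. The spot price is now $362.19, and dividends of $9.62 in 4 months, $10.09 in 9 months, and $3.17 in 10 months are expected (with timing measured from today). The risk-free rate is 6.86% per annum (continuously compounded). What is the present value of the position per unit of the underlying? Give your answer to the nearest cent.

-$13.07

PV(remaining dividends) I = 9.62·e^(−0.0686·4/12) + 10.09·e^(−0.0686·9/12) + 3.17·e^(−0.0686·10/12) = 21.9804
Current forward F = (S − I)·e^(rT) = (362.19 − 21.9804)·e^(0.0686·12/12) = 340.2096 × 1.071008 = 364.3672
Value (long) = (F − K)·e^(−rT) = (364.3672 − 378.37) × 0.933700 = -13.0744
Value = -$13.07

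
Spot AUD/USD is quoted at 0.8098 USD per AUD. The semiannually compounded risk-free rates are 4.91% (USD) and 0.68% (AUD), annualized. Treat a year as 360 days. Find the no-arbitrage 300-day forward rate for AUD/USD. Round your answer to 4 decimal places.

By covered interest parity, F = S · (1+r_USD/2)^(2T) / (1+r_AUD/2)^(2T)
= 0.8098 × 1.041251 / 1.005673 = 0.8098 × 1.035377
F = 0.8384 USD per AUD

0.8384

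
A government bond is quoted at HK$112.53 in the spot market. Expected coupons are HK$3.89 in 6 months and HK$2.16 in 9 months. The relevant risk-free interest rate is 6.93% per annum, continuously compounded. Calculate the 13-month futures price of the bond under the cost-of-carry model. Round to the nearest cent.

HK$115.04

PV(coupons) I = 3.89·e^(−0.0693·6/12) + 2.16·e^(−0.0693·9/12)
I = 3.7575 + 2.0506 = 5.8081
F = (S − I)·e^(rT) = (112.53 − 5.8081) · e^(0.0693·13/12)
= 106.7219 · e^0.075075 = 106.7219 × 1.077965 = HK$115.04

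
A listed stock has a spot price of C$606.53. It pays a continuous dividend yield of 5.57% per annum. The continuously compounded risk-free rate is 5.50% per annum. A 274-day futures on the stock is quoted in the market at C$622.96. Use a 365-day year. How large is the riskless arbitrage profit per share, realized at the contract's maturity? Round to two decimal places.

Fair futures: F* = S·e^(carry·T), with carry = (r − q) = 0.0550 − 0.0557 = -0.0007
F* = 606.53 · e^(-0.0007 × 274/365) = 606.53 · e^-0.000525 = 606.53 × 0.999475 = C$606.2116
Market C$622.96 > fair C$606.2116: forward overpriced → cash-and-carry (buy spot, short the forward).
At maturity, profit = |F_mkt − F*| = |622.96 − 606.2116| = C$16.75 per share

C$16.75 per share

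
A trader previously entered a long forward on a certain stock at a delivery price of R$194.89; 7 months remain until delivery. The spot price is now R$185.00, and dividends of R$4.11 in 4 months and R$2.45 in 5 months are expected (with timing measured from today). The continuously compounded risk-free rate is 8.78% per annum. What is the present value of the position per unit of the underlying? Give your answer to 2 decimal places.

-R$6.51

PV(remaining dividends) I = 4.11·e^(−0.0878·4/12) + 2.45·e^(−0.0878·5/12) = 6.3534
Current forward F = (S − I)·e^(rT) = (185.00 − 6.3534)·e^(0.0878·7/12) = 178.6466 × 1.052551 = 188.0347
Value (long) = (F − K)·e^(−rT) = (188.0347 − 194.89) × 0.950073 = -6.5130
Value = -R$6.51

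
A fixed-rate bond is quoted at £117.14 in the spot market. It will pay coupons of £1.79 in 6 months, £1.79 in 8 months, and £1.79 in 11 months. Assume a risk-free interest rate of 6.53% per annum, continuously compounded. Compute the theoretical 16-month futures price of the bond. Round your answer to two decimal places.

PV(coupons) I = 1.79·e^(−0.0653·6/12) + 1.79·e^(−0.0653·8/12) + 1.79·e^(−0.0653·11/12)
I = 1.7325 + 1.7137 + 1.6860 = 5.1322
F = (S − I)·e^(rT) = (117.14 − 5.1322) · e^(0.0653·16/12)
= 112.0078 · e^0.087067 = 112.0078 × 1.090970 = £122.20

£122.20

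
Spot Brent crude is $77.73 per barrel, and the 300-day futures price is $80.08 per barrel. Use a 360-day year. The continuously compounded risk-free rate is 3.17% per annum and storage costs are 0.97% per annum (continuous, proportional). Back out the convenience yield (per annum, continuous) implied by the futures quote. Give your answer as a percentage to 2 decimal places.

0.57%

F = S·e^((r+u−y)T) ⇒ (r+u−y) = ln(F/S)/T
ln(80.08/77.73) = 0.029785; /T ⇒ 0.035742
y = r + u − ln(F/S)/T = 0.0317 + 0.0097 − 0.035742 = 0.005658
y = 0.57%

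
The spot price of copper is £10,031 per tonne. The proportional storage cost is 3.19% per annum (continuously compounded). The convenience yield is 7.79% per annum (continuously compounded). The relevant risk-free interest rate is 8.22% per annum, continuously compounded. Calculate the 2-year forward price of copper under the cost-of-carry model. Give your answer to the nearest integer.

£10,784 per tonne

Net carry = r + u − y = 0.0822 + 0.0319 − 0.0779 = 0.0362
F = S·e^((r+u−y)T) = 10031 · e^(0.0362 × 2) = 10031 · e^0.072400
= 10031 × 1.075085 = £10,784 per tonne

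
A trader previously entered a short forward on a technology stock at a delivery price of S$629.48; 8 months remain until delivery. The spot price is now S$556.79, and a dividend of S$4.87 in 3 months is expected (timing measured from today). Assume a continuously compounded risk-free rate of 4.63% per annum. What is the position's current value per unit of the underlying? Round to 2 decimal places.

PV(remaining dividends) I = 4.87·e^(−0.0463·3/12) = 4.8140
Current forward F = (S − I)·e^(rT) = (556.79 − 4.8140)·e^(0.0463·8/12) = 551.9760 × 1.031348 = 569.2793
Value (long) = (F − K)·e^(−rT) = (569.2793 − 629.48) × 0.969605 = -58.3709
Short position value = −(long value) = S$58.37

S$58.37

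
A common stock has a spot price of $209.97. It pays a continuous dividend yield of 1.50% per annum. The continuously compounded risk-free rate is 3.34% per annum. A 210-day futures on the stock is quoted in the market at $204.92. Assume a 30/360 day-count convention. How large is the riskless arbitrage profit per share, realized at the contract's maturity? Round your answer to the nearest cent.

$7.32 per share

Fair futures: F* = S·e^(carry·T), with carry = (r − q) = 0.0334 − 0.0150 = 0.0184
F* = 209.97 · e^(0.0184 × 210/360) = 209.97 · e^0.010733 = 209.97 × 1.010791 = $212.2358
Market $204.92 < fair $212.2358: forward underpriced → reverse cash-and-carry (short spot, go long the forward).
At maturity, profit = |F_mkt − F*| = |204.92 − 212.2358| = $7.32 per share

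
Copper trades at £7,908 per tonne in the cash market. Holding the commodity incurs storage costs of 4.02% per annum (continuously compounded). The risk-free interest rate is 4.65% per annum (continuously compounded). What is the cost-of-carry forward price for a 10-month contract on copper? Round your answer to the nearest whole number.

Net carry = r + u − y = 0.0465 + 0.0402 − 0.0000 = 0.0867
F = S·e^((r+u−y)T) = 7908 · e^(0.0867 × 10/12) = 7908 · e^0.072250
= 7908 × 1.074924 = £8,500 per tonne

£8,500 per tonne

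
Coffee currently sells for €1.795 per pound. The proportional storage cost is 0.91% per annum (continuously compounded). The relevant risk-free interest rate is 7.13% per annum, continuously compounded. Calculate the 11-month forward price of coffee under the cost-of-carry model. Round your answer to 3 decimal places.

€1.932 per pound

Net carry = r + u − y = 0.0713 + 0.0091 − 0.0000 = 0.0804
F = S·e^((r+u−y)T) = 1.795 · e^(0.0804 × 11/12) = 1.795 · e^0.073700
= 1.795 × 1.076484 = €1.932 per pound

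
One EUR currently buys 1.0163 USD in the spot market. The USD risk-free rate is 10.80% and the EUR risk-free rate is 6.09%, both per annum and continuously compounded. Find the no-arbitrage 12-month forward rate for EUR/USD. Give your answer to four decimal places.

1.0653

F = S·e^((r_USD − r_EUR)T) = 1.0163 · e^((0.1080 − 0.0609) × 12/12)
= 1.0163 · e^0.047100 = 1.0163 × 1.048227
F = 1.0653 USD per EUR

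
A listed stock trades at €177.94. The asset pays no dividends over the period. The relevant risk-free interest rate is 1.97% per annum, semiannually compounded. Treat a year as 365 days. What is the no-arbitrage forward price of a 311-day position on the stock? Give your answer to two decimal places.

€180.94

F = S · (1+r/2)^(2T)
= 177.94 × 1.016844
F = €180.94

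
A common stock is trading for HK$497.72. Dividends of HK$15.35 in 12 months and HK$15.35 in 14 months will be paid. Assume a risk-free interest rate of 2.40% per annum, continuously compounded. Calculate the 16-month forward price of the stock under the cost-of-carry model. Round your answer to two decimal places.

PV(dividends) I = 15.35·e^(−0.0240·12/12) + 15.35·e^(−0.0240·14/12)
I = 14.9860 + 14.9262 = 29.9122
F = (S − I)·e^(rT) = (497.72 − 29.9122) · e^(0.0240·16/12)
= 467.8078 · e^0.032000 = 467.8078 × 1.032518 = HK$483.02

HK$483.02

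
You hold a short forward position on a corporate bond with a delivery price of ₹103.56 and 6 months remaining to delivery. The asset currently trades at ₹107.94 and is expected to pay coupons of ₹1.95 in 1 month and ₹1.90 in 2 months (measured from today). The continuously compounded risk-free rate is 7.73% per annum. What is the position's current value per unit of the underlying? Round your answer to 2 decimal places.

-₹4.49

PV(remaining coupons) I = 1.95·e^(−0.0773·1/12) + 1.90·e^(−0.0773·2/12) = 3.8132
Current forward F = (S − I)·e^(rT) = (107.94 − 3.8132)·e^(0.0773·6/12) = 104.1268 × 1.039407 = 108.2301
Value (long) = (F − K)·e^(−rT) = (108.2301 − 103.56) × 0.962087 = 4.4930
Short position value = −(long value) = -₹4.49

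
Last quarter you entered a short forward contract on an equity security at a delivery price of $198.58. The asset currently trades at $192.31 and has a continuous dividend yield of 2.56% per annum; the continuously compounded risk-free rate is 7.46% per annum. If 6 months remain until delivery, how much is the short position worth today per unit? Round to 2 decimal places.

Current fair forward for the remaining 6 months: F = S·e^((r − q)·T), (r − q) = 0.0746 − 0.0256 = 0.0490
F = 192.31 · e^(0.0490 × 6/12) = 192.31 × 1.024803 = 197.0799
Value of long forward = (F − K)·e^(−rT) = (197.0799 − 198.58) · e^(−0.0746·6/12)
= -1.5001 × 0.963387 = -1.45
Short position value = −(long value) = $1.45

$1.45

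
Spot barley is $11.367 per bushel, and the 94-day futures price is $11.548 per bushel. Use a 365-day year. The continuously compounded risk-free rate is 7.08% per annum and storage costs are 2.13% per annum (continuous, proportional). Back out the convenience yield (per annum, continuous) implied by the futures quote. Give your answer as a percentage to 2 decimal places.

F = S·e^((r+u−y)T) ⇒ (r+u−y) = ln(F/S)/T
ln(11.548/11.367) = 0.015798; /T ⇒ 0.061343
y = r + u − ln(F/S)/T = 0.0708 + 0.0213 − 0.061343 = 0.030757
y = 3.08%

3.08%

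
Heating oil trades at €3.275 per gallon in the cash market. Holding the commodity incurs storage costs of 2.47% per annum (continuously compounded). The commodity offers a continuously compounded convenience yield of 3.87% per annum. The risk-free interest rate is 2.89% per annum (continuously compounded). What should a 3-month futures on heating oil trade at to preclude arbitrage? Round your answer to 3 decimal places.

Net carry = r + u − y = 0.0289 + 0.0247 − 0.0387 = 0.0149
F = S·e^((r+u−y)T) = 3.275 · e^(0.0149 × 3/12) = 3.275 · e^0.003725
= 3.275 × 1.003732 = €3.287 per gallon

€3.287 per gallon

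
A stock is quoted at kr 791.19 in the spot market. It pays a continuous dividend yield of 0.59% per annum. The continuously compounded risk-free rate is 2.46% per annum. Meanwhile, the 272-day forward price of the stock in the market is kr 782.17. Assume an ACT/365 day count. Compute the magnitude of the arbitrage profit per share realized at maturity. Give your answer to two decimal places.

Fair forward: F* = S·e^(carry·T), with carry = (r − q) = 0.0246 − 0.0059 = 0.0187
F* = 791.19 · e^(0.0187 × 272/365) = 791.19 · e^0.013935 = 791.19 × 1.014033 = kr 802.2928
Market kr 782.17 < fair kr 802.2928: forward underpriced → reverse cash-and-carry (short spot, go long the forward).
At maturity, profit = |F_mkt − F*| = |782.17 − 802.2928| = kr 20.12 per share

kr 20.12 per share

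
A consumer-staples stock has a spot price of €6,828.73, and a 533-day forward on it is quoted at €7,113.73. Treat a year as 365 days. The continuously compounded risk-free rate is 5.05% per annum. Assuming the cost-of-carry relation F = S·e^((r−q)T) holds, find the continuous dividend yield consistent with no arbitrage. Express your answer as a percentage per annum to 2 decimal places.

From F = S·e^((r−q)T): (r − q) = ln(F/S)/T
ln(7113.73/6828.73) = ln(1.041735) = 0.040888
(r − q) = 0.040888 / (533/365) = 0.028000
q = r − ln(F/S)/T = 0.0505 − 0.028000 = 0.022500
q = 2.25%

2.25%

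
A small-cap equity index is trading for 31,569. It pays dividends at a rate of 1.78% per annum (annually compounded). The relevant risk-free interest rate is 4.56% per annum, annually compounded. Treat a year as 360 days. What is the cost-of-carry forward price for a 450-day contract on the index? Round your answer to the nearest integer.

32,650

F = S · (1+r)^T / (1+q)^T
= 31569 × 1.057321 / 1.022299 = 31569 × 1.034258
F = 32,650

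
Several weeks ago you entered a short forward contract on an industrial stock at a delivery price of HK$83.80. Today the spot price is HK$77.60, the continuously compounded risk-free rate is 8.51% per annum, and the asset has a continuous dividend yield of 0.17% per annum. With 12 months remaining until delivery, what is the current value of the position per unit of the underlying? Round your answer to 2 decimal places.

-HK$0.50

Current fair forward for the remaining 12 months: F = S·e^((r − q)·T), (r − q) = 0.0851 − 0.0017 = 0.0834
F = 77.60 · e^(0.0834 × 12/12) = 77.60 × 1.086977 = 84.3494
Value of long forward = (F − K)·e^(−rT) = (84.3494 − 83.80) · e^(−0.0851·12/12)
= 0.5494 × 0.918420 = 0.50
Short position value = −(long value) = -HK$0.50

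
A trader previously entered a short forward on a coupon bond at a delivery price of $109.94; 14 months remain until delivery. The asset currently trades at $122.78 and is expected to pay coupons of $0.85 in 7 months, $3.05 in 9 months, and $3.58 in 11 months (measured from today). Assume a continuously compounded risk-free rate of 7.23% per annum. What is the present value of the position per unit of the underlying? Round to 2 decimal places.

-$14.68

PV(remaining coupons) I = 0.85·e^(−0.0723·7/12) + 3.05·e^(−0.0723·9/12) + 3.58·e^(−0.0723·11/12) = 7.0543
Current forward F = (S − I)·e^(rT) = (122.78 − 7.0543)·e^(0.0723·14/12) = 115.7257 × 1.088010 = 125.9107
Value (long) = (F − K)·e^(−rT) = (125.9107 − 109.94) × 0.919110 = 14.6788
Short position value = −(long value) = -$14.68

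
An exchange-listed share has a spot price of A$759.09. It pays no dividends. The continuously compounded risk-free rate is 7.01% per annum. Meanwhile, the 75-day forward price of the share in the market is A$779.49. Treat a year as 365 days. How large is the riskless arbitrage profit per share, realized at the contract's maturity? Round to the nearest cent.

A$9.39 per share

Fair forward: F* = S·e^(carry·T), with carry = r = 0.0701
F* = 759.09 · e^(0.0701 × 75/365) = 759.09 · e^0.014404 = 759.09 × 1.014508 = A$770.1029
Market A$779.49 > fair A$770.1029: forward overpriced → cash-and-carry (buy spot, short the forward).
At maturity, profit = |F_mkt − F*| = |779.49 − 770.1029| = A$9.39 per share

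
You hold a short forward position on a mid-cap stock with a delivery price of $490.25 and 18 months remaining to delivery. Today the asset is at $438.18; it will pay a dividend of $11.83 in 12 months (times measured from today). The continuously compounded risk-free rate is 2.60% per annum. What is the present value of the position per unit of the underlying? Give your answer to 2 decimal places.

$44.84

PV(remaining dividends) I = 11.83·e^(−0.0260·12/12) = 11.5264
Current forward F = (S − I)·e^(rT) = (438.18 − 11.5264)·e^(0.0260·18/12) = 426.6536 × 1.039770 = 443.6216
Value (long) = (F − K)·e^(−rT) = (443.6216 − 490.25) × 0.961751 = -44.8449
Short position value = −(long value) = $44.84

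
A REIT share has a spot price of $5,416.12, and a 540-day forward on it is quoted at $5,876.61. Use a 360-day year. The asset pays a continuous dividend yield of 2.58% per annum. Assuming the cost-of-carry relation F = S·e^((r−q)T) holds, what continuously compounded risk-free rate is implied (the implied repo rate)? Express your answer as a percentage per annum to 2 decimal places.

From F = S·e^((r−q)T): (r − q) = ln(F/S)/T
ln(5876.61/5416.12) = ln(1.085022) = 0.081600
(r − q) = 0.081600 / (540/360) = 0.054400
r = ln(F/S)/T + q = 0.054400 + 0.0258 = 0.080200
r = 8.02%

8.02%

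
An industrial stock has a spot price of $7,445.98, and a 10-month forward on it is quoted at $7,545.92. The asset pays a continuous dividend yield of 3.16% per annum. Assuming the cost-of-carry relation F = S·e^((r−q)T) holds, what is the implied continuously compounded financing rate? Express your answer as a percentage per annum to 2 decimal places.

From F = S·e^((r−q)T): (r − q) = ln(F/S)/T
ln(7545.92/7445.98) = ln(1.013422) = 0.013333
(r − q) = 0.013333 / (10/12) = 0.016000
r = ln(F/S)/T + q = 0.016000 + 0.0316 = 0.047600
r = 4.76%

4.76%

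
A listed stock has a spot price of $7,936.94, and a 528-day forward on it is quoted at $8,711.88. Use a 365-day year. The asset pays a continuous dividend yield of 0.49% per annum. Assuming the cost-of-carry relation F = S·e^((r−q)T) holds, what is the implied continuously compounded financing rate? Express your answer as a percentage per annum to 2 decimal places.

From F = S·e^((r−q)T): (r − q) = ln(F/S)/T
ln(8711.88/7936.94) = ln(1.097637) = 0.093160
(r − q) = 0.093160 / (528/365) = 0.064400
r = ln(F/S)/T + q = 0.064400 + 0.0049 = 0.069300
r = 6.93%

6.93%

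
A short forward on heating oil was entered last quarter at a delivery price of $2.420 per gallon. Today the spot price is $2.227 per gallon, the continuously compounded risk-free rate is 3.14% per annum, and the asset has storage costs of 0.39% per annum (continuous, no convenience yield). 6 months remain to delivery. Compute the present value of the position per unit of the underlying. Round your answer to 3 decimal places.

Current fair forward for the remaining 6 months: F = S·e^((r + u)·T), (r + u) = 0.0314 + 0.0039 = 0.0353
F = 2.227 · e^(0.0353 × 6/12) = 2.227 × 1.017807 = 2.2667
Value of long forward = (F − K)·e^(−rT) = (2.2667 − 2.420) · e^(−0.0314·6/12)
= -0.1533 × 0.984423 = -0.151
Short position value = −(long value) = $0.151

$0.151 per gallon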